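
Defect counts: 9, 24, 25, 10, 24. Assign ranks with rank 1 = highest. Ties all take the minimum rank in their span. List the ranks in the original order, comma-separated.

5, 2, 1, 4, 2

Sorted (descending): 25, 24, 24, 10, 9
The 2 values of 24 occupy positions 2–3 → each gets rank 2.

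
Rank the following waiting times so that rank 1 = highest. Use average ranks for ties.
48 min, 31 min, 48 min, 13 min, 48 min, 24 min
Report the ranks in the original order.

Sorted (descending): 48, 48, 48, 31, 24, 13
The 3 values of 48 occupy positions 1–3 → average rank 2.

2, 4, 2, 6, 2, 5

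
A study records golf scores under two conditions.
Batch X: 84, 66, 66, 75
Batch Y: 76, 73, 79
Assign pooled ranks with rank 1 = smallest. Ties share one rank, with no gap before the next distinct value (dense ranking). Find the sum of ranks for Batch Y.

Sorted (ascending): 66, 66, 73, 75, 76, 79, 84
The 2 values of 66 share dense rank 1.
Remaining distinct values take the next consecutive integers.
Batch Y values → pooled ranks: 76→4, 73→2, 79→5
Rank sum = 4 + 2 + 5 = 11

11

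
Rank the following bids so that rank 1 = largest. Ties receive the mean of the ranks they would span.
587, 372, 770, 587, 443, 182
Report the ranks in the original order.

2.5, 5, 1, 2.5, 4, 6

Sorted (descending): 770, 587, 587, 443, 372, 182
The 2 values of 587 occupy positions 2–3 → average rank (2+3)/2 = 2.5.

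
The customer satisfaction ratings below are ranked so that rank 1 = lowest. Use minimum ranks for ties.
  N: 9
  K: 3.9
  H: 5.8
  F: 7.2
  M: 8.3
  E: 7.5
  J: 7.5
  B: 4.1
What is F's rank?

4

Sorted (ascending): 3.9, 4.1, 5.8, 7.2, 7.5, 7.5, 8.3, 9
The 2 values of 7.5 occupy positions 5–6 → each gets rank 5.
F has value 7.2 → rank 4.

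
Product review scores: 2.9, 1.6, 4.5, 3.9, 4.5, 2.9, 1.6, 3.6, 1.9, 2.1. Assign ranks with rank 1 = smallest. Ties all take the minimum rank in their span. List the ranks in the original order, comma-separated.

5, 1, 9, 8, 9, 5, 1, 7, 3, 4

Sorted (ascending): 1.6, 1.6, 1.9, 2.1, 2.9, 2.9, 3.6, 3.9, 4.5, 4.5
The 2 values of 1.6 occupy positions 1–2 → each gets rank 1.
The 2 values of 2.9 occupy positions 5–6 → each gets rank 5.
The 2 values of 4.5 occupy positions 9–10 → each gets rank 9.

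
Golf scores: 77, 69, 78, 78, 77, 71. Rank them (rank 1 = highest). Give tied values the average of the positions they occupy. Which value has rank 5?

Sorted (descending): 78, 78, 77, 77, 71, 69
The 2 values of 78 occupy positions 1–2 → average rank (1+2)/2 = 1.5.
The 2 values of 77 occupy positions 3–4 → average rank (3+4)/2 = 3.5.
Rank 5 → value 71.

71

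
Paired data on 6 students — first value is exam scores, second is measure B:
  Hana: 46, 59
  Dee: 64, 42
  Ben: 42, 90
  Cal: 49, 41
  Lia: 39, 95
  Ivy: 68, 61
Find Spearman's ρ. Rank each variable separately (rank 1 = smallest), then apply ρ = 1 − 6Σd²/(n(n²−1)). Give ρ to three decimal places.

Ranks of variable 1: 3, 5, 2, 4, 1, 6
Ranks of variable 2: 3, 2, 5, 1, 6, 4
d = r₁ − r₂: 0, 3, -3, 3, -5, 2
d²: 0, 9, 9, 9, 25, 4; Σd² = 56
ρ = 1 − 6·56/(6·35) = 1 − 336/210 = -0.600

-0.600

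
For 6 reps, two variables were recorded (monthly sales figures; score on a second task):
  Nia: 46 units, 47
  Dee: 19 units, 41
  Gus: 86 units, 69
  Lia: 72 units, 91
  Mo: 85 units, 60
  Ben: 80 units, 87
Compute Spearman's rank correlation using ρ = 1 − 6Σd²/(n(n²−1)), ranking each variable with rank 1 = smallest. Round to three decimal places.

Ranks of variable 1: 2, 1, 6, 3, 5, 4
Ranks of variable 2: 2, 1, 4, 6, 3, 5
d = r₁ − r₂: 0, 0, 2, -3, 2, -1
d²: 0, 0, 4, 9, 4, 1; Σd² = 18
ρ = 1 − 6·18/(6·35) = 1 − 108/210 = 0.486

0.486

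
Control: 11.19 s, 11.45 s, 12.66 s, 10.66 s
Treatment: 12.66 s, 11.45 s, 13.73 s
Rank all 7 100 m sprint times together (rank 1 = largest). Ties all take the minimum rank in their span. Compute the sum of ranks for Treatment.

Sorted (descending): 13.73, 12.66, 12.66, 11.45, 11.45, 11.19, 10.66
The 2 values of 12.66 occupy positions 2–3 → each gets rank 2.
The 2 values of 11.45 occupy positions 4–5 → each gets rank 4.
Treatment values → pooled ranks: 12.66→2, 11.45→4, 13.73→1
Rank sum = 2 + 4 + 1 = 7

7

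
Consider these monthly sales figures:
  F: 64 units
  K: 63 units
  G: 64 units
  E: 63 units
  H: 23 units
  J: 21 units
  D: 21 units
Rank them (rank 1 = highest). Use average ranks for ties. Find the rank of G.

1.5

Sorted (descending): 64, 64, 63, 63, 23, 21, 21
The 2 values of 64 occupy positions 1–2 → average rank (1+2)/2 = 1.5.
The 2 values of 63 occupy positions 3–4 → average rank (3+4)/2 = 3.5.
The 2 values of 21 occupy positions 6–7 → average rank (6+7)/2 = 6.5.
G has value 64 units → rank 1.5.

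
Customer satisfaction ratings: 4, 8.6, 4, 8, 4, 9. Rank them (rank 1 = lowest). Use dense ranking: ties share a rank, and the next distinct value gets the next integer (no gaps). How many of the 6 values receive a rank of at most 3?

5

Sorted (ascending): 4, 4, 4, 8, 8.6, 9
The 3 values of 4 share dense rank 1.
Remaining distinct values take the next consecutive integers.
Ranks ≤ 3: {1, 1, 1, 2, 3} → 5 values.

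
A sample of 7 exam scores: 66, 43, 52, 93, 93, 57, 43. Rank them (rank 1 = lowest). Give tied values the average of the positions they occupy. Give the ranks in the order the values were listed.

Sorted (ascending): 43, 43, 52, 57, 66, 93, 93
The 2 values of 43 occupy positions 1–2 → average rank (1+2)/2 = 1.5.
The 2 values of 93 occupy positions 6–7 → average rank (6+7)/2 = 6.5.

5, 1.5, 3, 6.5, 6.5, 4, 1.5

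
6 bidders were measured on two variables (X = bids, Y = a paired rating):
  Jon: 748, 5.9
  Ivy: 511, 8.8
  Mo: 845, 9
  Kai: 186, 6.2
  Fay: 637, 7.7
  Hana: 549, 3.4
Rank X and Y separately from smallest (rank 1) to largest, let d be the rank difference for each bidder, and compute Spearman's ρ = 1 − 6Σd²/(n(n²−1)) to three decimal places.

Ranks of variable 1: 5, 2, 6, 1, 4, 3
Ranks of variable 2: 2, 5, 6, 3, 4, 1
d = r₁ − r₂: 3, -3, 0, -2, 0, 2
d²: 9, 9, 0, 4, 0, 4; Σd² = 26
ρ = 1 − 6·26/(6·35) = 1 − 156/210 = 0.257

0.257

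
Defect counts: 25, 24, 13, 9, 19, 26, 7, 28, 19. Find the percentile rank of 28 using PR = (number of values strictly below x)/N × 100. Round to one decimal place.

88.9

N = 9.
Strictly below 28: 8. Equal to 28: 1.
PR = 8/9 × 100 = 88.9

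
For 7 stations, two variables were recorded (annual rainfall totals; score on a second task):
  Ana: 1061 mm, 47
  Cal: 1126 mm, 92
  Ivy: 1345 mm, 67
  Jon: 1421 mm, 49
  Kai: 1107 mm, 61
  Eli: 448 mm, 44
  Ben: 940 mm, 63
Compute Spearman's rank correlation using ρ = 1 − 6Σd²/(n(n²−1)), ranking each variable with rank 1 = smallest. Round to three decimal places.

0.464

Ranks of variable 1: 3, 5, 6, 7, 4, 1, 2
Ranks of variable 2: 2, 7, 6, 3, 4, 1, 5
d = r₁ − r₂: 1, -2, 0, 4, 0, 0, -3
d²: 1, 4, 0, 16, 0, 0, 9; Σd² = 30
ρ = 1 − 6·30/(7·48) = 1 − 180/336 = 0.464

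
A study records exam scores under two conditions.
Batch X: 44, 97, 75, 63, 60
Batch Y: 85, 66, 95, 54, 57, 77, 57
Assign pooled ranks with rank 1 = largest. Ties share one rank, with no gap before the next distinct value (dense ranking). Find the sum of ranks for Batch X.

Sorted (descending): 97, 95, 85, 77, 75, 66, 63, 60, 57, 57, 54, 44
The 2 values of 57 share dense rank 9.
Remaining distinct values take the next consecutive integers.
Batch X values → pooled ranks: 44→11, 97→1, 75→5, 63→7, 60→8
Rank sum = 11 + 1 + 5 + 7 + 8 = 32

32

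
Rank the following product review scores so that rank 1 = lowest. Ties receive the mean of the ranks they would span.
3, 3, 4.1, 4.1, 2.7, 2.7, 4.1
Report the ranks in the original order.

3.5, 3.5, 6, 6, 1.5, 1.5, 6

Sorted (ascending): 2.7, 2.7, 3, 3, 4.1, 4.1, 4.1
The 2 values of 2.7 occupy positions 1–2 → average rank (1+2)/2 = 1.5.
The 2 values of 3 occupy positions 3–4 → average rank (3+4)/2 = 3.5.
The 3 values of 4.1 occupy positions 5–7 → average rank 6.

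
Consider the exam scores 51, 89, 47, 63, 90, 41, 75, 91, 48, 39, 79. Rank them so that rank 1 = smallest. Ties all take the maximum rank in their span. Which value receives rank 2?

Sorted (ascending): 39, 41, 47, 48, 51, 63, 75, 79, 89, 90, 91
No ties — each value takes its position as its rank.
Rank 2 → value 41.

41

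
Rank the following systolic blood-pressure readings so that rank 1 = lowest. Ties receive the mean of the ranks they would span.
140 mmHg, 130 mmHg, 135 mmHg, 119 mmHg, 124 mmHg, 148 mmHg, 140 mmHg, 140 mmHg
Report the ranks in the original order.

Sorted (ascending): 119, 124, 130, 135, 140, 140, 140, 148
The 3 values of 140 occupy positions 5–7 → average rank 6.

6, 3, 4, 1, 2, 8, 6, 6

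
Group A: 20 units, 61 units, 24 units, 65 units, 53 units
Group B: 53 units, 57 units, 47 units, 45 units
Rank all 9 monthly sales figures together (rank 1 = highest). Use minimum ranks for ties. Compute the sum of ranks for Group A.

24

Sorted (descending): 65, 61, 57, 53, 53, 47, 45, 24, 20
The 2 values of 53 occupy positions 4–5 → each gets rank 4.
Group A values → pooled ranks: 20→9, 61→2, 24→8, 65→1, 53→4
Rank sum = 9 + 2 + 8 + 1 + 4 = 24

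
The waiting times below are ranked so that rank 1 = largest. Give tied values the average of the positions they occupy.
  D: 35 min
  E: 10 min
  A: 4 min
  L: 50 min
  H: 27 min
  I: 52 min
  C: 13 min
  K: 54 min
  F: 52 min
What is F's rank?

2.5

Sorted (descending): 54, 52, 52, 50, 35, 27, 13, 10, 4
The 2 values of 52 occupy positions 2–3 → average rank (2+3)/2 = 2.5.
F has value 52 min → rank 2.5.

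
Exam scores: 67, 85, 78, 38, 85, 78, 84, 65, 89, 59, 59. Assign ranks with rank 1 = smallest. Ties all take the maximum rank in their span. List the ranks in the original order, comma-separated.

Sorted (ascending): 38, 59, 59, 65, 67, 78, 78, 84, 85, 85, 89
The 2 values of 59 occupy positions 2–3 → each gets rank 3.
The 2 values of 78 occupy positions 6–7 → each gets rank 7.
The 2 values of 85 occupy positions 9–10 → each gets rank 10.

5, 10, 7, 1, 10, 7, 8, 4, 11, 3, 3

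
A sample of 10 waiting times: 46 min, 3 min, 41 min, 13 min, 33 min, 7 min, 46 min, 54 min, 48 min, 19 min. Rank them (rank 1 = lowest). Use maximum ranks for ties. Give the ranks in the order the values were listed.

8, 1, 6, 3, 5, 2, 8, 10, 9, 4

Sorted (ascending): 3, 7, 13, 19, 33, 41, 46, 46, 48, 54
The 2 values of 46 occupy positions 7–8 → each gets rank 8.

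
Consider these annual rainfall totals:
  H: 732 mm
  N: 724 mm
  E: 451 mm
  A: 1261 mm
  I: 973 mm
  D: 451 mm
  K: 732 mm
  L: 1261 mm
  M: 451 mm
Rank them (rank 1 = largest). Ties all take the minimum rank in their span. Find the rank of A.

Sorted (descending): 1261, 1261, 973, 732, 732, 724, 451, 451, 451
The 2 values of 1261 occupy positions 1–2 → each gets rank 1.
The 2 values of 732 occupy positions 4–5 → each gets rank 4.
The 3 values of 451 occupy positions 7–9 → each gets rank 7.
A has value 1261 mm → rank 1.

1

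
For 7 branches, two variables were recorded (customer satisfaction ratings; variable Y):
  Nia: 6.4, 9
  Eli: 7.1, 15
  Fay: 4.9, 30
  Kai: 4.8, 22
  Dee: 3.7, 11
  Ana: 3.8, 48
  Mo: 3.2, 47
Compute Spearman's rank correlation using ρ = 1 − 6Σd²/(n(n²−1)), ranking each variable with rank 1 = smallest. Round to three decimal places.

Ranks of variable 1: 6, 7, 5, 4, 2, 3, 1
Ranks of variable 2: 1, 3, 5, 4, 2, 7, 6
d = r₁ − r₂: 5, 4, 0, 0, 0, -4, -5
d²: 25, 16, 0, 0, 0, 16, 25; Σd² = 82
ρ = 1 − 6·82/(7·48) = 1 − 492/336 = -0.464

-0.464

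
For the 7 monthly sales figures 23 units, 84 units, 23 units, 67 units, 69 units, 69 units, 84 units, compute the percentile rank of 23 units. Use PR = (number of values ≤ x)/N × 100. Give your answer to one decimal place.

N = 7.
Strictly below 23: 0. Equal to 23: 2.
PR = 2/7 × 100 = 28.6

28.6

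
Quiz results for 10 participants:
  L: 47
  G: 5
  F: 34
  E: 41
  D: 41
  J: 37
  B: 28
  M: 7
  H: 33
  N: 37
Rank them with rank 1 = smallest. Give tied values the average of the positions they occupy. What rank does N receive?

Sorted (ascending): 5, 7, 28, 33, 34, 37, 37, 41, 41, 47
The 2 values of 37 occupy positions 6–7 → average rank (6+7)/2 = 6.5.
The 2 values of 41 occupy positions 8–9 → average rank (8+9)/2 = 8.5.
N has value 37 → rank 6.5.

6.5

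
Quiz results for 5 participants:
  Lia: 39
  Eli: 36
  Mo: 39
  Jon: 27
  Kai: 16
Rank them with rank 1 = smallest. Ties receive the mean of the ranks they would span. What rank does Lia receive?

Sorted (ascending): 16, 27, 36, 39, 39
The 2 values of 39 occupy positions 4–5 → average rank (4+5)/2 = 4.5.
Lia has value 39 → rank 4.5.

4.5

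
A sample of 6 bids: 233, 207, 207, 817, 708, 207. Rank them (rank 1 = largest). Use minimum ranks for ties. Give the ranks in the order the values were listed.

Sorted (descending): 817, 708, 233, 207, 207, 207
The 3 values of 207 occupy positions 4–6 → each gets rank 4.

3, 4, 4, 1, 2, 4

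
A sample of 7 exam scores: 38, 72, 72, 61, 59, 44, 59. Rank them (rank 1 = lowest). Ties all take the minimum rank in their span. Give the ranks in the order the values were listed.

Sorted (ascending): 38, 44, 59, 59, 61, 72, 72
The 2 values of 59 occupy positions 3–4 → each gets rank 3.
The 2 values of 72 occupy positions 6–7 → each gets rank 6.

1, 6, 6, 5, 3, 2, 3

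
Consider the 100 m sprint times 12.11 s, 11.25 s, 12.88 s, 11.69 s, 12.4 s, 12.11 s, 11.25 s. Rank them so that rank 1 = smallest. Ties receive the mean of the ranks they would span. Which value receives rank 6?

12.4

Sorted (ascending): 11.25, 11.25, 11.69, 12.11, 12.11, 12.4, 12.88
The 2 values of 11.25 occupy positions 1–2 → average rank (1+2)/2 = 1.5.
The 2 values of 12.11 occupy positions 4–5 → average rank (4+5)/2 = 4.5.
Rank 6 → value 12.4.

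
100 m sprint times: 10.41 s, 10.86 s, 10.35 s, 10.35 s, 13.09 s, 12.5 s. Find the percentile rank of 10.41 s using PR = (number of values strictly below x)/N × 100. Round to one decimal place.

33.3

N = 6.
Strictly below 10.41: 2. Equal to 10.41: 1.
PR = 2/6 × 100 = 33.3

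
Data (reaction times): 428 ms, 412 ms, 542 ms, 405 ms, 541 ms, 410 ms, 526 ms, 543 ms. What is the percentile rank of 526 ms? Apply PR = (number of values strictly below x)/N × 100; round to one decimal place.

50.0

N = 8.
Strictly below 526: 4. Equal to 526: 1.
PR = 4/8 × 100 = 50.0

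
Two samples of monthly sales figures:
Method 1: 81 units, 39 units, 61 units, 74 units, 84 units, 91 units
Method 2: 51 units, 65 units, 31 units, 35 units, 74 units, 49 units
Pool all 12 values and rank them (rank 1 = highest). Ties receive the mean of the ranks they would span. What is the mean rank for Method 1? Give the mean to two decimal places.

Sorted (descending): 91, 84, 81, 74, 74, 65, 61, 51, 49, 39, 35, 31
The 2 values of 74 occupy positions 4–5 → average rank (4+5)/2 = 4.5.
Method 1 values → pooled ranks: 81→3, 39→10, 61→7, 74→4.5, 84→2, 91→1
Mean rank = (3 + 10 + 7 + 4.5 + 2 + 1) / 6 = 4.58

4.58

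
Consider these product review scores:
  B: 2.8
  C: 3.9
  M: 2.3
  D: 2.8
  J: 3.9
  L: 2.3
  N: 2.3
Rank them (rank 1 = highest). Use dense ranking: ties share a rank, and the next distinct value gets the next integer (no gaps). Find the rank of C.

Sorted (descending): 3.9, 3.9, 2.8, 2.8, 2.3, 2.3, 2.3
The 2 values of 3.9 share dense rank 1.
The 2 values of 2.8 share dense rank 2.
The 3 values of 2.3 share dense rank 3.
C has value 3.9 → rank 1.

1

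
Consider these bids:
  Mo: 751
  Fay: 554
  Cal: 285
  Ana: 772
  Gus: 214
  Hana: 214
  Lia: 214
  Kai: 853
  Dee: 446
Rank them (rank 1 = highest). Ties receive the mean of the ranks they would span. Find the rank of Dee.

Sorted (descending): 853, 772, 751, 554, 446, 285, 214, 214, 214
The 3 values of 214 occupy positions 7–9 → average rank 8.
Dee has value 446 → rank 5.

5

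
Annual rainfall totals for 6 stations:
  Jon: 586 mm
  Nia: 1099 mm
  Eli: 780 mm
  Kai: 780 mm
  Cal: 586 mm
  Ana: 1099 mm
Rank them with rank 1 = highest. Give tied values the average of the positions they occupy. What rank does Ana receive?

Sorted (descending): 1099, 1099, 780, 780, 586, 586
The 2 values of 1099 occupy positions 1–2 → average rank (1+2)/2 = 1.5.
The 2 values of 780 occupy positions 3–4 → average rank (3+4)/2 = 3.5.
The 2 values of 586 occupy positions 5–6 → average rank (5+6)/2 = 5.5.
Ana has value 1099 mm → rank 1.5.

1.5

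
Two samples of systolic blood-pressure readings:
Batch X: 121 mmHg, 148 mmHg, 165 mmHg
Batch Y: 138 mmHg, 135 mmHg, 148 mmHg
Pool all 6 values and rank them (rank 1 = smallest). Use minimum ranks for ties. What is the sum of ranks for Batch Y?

9

Sorted (ascending): 121, 135, 138, 148, 148, 165
The 2 values of 148 occupy positions 4–5 → each gets rank 4.
Batch Y values → pooled ranks: 138→3, 135→2, 148→4
Rank sum = 3 + 2 + 4 = 9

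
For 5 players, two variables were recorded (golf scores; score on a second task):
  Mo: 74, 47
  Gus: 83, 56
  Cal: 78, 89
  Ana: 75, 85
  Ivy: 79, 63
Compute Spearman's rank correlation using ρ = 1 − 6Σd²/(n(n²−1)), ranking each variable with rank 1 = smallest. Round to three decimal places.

0.100

Ranks of variable 1: 1, 5, 3, 2, 4
Ranks of variable 2: 1, 2, 5, 4, 3
d = r₁ − r₂: 0, 3, -2, -2, 1
d²: 0, 9, 4, 4, 1; Σd² = 18
ρ = 1 − 6·18/(5·24) = 1 − 108/120 = 0.100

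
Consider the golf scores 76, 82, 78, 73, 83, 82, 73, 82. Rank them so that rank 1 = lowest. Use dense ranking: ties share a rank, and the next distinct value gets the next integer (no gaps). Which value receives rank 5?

Sorted (ascending): 73, 73, 76, 78, 82, 82, 82, 83
The 2 values of 73 share dense rank 1.
The 3 values of 82 share dense rank 4.
Remaining distinct values take the next consecutive integers.
Rank 5 → value 83.

83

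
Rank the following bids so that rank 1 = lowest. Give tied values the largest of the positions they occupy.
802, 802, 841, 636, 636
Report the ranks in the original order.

Sorted (ascending): 636, 636, 802, 802, 841
The 2 values of 636 occupy positions 1–2 → each gets rank 2.
The 2 values of 802 occupy positions 3–4 → each gets rank 4.

4, 4, 5, 2, 2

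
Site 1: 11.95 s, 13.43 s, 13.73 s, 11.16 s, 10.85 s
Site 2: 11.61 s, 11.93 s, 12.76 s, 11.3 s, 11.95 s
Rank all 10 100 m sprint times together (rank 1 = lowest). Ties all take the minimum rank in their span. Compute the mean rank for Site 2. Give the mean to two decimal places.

Sorted (ascending): 10.85, 11.16, 11.3, 11.61, 11.93, 11.95, 11.95, 12.76, 13.43, 13.73
The 2 values of 11.95 occupy positions 6–7 → each gets rank 6.
Site 2 values → pooled ranks: 11.61→4, 11.93→5, 12.76→8, 11.3→3, 11.95→6
Mean rank = (4 + 5 + 8 + 3 + 6) / 5 = 5.20

5.20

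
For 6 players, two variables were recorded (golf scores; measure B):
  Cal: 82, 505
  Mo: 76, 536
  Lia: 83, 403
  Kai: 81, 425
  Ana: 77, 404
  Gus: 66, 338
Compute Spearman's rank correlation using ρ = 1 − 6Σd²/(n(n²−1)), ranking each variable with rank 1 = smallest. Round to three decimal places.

Ranks of variable 1: 5, 2, 6, 4, 3, 1
Ranks of variable 2: 5, 6, 2, 4, 3, 1
d = r₁ − r₂: 0, -4, 4, 0, 0, 0
d²: 0, 16, 16, 0, 0, 0; Σd² = 32
ρ = 1 − 6·32/(6·35) = 1 − 192/210 = 0.086

0.086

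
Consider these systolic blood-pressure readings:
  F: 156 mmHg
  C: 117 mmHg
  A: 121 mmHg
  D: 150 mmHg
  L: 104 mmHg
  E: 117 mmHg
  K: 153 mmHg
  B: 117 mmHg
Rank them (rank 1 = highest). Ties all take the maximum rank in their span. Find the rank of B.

7

Sorted (descending): 156, 153, 150, 121, 117, 117, 117, 104
The 3 values of 117 occupy positions 5–7 → each gets rank 7.
B has value 117 mmHg → rank 7.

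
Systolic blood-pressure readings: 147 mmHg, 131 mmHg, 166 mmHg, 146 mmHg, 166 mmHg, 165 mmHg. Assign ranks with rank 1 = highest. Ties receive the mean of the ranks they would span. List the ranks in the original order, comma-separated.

Sorted (descending): 166, 166, 165, 147, 146, 131
The 2 values of 166 occupy positions 1–2 → average rank (1+2)/2 = 1.5.

4, 6, 1.5, 5, 1.5, 3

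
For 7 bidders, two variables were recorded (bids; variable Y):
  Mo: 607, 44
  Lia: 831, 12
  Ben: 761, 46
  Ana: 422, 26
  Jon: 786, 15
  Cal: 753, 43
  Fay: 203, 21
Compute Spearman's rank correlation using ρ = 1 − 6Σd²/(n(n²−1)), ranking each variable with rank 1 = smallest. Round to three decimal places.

-0.321

Ranks of variable 1: 3, 7, 5, 2, 6, 4, 1
Ranks of variable 2: 6, 1, 7, 4, 2, 5, 3
d = r₁ − r₂: -3, 6, -2, -2, 4, -1, -2
d²: 9, 36, 4, 4, 16, 1, 4; Σd² = 74
ρ = 1 − 6·74/(7·48) = 1 − 444/336 = -0.321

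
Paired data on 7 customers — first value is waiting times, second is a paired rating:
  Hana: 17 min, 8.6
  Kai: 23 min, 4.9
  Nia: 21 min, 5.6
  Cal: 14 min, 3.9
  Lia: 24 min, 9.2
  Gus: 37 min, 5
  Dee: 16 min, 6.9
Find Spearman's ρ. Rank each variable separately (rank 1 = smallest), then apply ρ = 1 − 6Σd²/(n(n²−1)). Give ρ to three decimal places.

0.214

Ranks of variable 1: 3, 5, 4, 1, 6, 7, 2
Ranks of variable 2: 6, 2, 4, 1, 7, 3, 5
d = r₁ − r₂: -3, 3, 0, 0, -1, 4, -3
d²: 9, 9, 0, 0, 1, 16, 9; Σd² = 44
ρ = 1 − 6·44/(7·48) = 1 − 264/336 = 0.214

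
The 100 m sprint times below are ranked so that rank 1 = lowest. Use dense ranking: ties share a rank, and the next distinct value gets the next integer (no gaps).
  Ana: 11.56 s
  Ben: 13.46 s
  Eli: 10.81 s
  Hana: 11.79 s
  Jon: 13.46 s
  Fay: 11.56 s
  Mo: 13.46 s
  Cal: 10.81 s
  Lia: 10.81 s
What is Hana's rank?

3

Sorted (ascending): 10.81, 10.81, 10.81, 11.56, 11.56, 11.79, 13.46, 13.46, 13.46
The 3 values of 10.81 share dense rank 1.
The 2 values of 11.56 share dense rank 2.
The 3 values of 13.46 share dense rank 4.
Remaining distinct values take the next consecutive integers.
Hana has value 11.79 s → rank 3.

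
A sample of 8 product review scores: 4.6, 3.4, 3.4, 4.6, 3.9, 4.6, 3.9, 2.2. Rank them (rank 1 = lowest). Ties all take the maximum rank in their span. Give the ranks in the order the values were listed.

Sorted (ascending): 2.2, 3.4, 3.4, 3.9, 3.9, 4.6, 4.6, 4.6
The 2 values of 3.4 occupy positions 2–3 → each gets rank 3.
The 2 values of 3.9 occupy positions 4–5 → each gets rank 5.
The 3 values of 4.6 occupy positions 6–8 → each gets rank 8.

8, 3, 3, 8, 5, 8, 5, 1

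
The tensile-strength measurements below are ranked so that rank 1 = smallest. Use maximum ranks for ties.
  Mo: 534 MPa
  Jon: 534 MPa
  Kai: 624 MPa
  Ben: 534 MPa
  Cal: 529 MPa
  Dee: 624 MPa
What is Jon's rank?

4

Sorted (ascending): 529, 534, 534, 534, 624, 624
The 3 values of 534 occupy positions 2–4 → each gets rank 4.
The 2 values of 624 occupy positions 5–6 → each gets rank 6.
Jon has value 534 MPa → rank 4.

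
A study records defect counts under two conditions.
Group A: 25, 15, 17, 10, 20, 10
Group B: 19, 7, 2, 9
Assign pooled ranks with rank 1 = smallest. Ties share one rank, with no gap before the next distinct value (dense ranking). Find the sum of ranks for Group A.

Sorted (ascending): 2, 7, 9, 10, 10, 15, 17, 19, 20, 25
The 2 values of 10 share dense rank 4.
Remaining distinct values take the next consecutive integers.
Group A values → pooled ranks: 25→9, 15→5, 17→6, 10→4, 20→8, 10→4
Rank sum = 9 + 5 + 6 + 4 + 8 + 4 = 36

36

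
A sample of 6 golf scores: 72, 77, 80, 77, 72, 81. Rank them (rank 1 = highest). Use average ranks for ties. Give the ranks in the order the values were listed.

Sorted (descending): 81, 80, 77, 77, 72, 72
The 2 values of 77 occupy positions 3–4 → average rank (3+4)/2 = 3.5.
The 2 values of 72 occupy positions 5–6 → average rank (5+6)/2 = 5.5.

5.5, 3.5, 2, 3.5, 5.5, 1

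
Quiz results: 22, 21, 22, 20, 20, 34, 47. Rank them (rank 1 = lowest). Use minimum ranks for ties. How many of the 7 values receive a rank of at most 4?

Sorted (ascending): 20, 20, 21, 22, 22, 34, 47
The 2 values of 20 occupy positions 1–2 → each gets rank 1.
The 2 values of 22 occupy positions 4–5 → each gets rank 4.
Ranks ≤ 4: {1, 1, 3, 4, 4} → 5 values.

5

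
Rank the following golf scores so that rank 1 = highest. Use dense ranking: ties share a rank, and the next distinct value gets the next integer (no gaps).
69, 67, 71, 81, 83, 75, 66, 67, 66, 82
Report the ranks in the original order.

Sorted (descending): 83, 82, 81, 75, 71, 69, 67, 67, 66, 66
The 2 values of 67 share dense rank 7.
The 2 values of 66 share dense rank 8.
Remaining distinct values take the next consecutive integers.

6, 7, 5, 3, 1, 4, 8, 7, 8, 2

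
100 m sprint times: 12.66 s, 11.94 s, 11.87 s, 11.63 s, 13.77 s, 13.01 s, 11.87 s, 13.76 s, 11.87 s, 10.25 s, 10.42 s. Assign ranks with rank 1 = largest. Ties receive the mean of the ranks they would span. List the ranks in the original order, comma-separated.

4, 5, 7, 9, 1, 3, 7, 2, 7, 11, 10

Sorted (descending): 13.77, 13.76, 13.01, 12.66, 11.94, 11.87, 11.87, 11.87, 11.63, 10.42, 10.25
The 3 values of 11.87 occupy positions 6–8 → average rank 7.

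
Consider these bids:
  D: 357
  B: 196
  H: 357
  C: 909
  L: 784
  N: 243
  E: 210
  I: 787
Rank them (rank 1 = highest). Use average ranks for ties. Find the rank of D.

4.5

Sorted (descending): 909, 787, 784, 357, 357, 243, 210, 196
The 2 values of 357 occupy positions 4–5 → average rank (4+5)/2 = 4.5.
D has value 357 → rank 4.5.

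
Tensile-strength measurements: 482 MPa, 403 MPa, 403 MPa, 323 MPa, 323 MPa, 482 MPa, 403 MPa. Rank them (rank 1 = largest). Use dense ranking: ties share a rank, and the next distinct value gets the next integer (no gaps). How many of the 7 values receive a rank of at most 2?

5

Sorted (descending): 482, 482, 403, 403, 403, 323, 323
The 2 values of 482 share dense rank 1.
The 3 values of 403 share dense rank 2.
The 2 values of 323 share dense rank 3.
Ranks ≤ 2: {1, 1, 2, 2, 2} → 5 values.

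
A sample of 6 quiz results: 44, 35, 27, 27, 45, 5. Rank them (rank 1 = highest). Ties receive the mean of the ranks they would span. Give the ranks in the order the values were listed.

2, 3, 4.5, 4.5, 1, 6

Sorted (descending): 45, 44, 35, 27, 27, 5
The 2 values of 27 occupy positions 4–5 → average rank (4+5)/2 = 4.5.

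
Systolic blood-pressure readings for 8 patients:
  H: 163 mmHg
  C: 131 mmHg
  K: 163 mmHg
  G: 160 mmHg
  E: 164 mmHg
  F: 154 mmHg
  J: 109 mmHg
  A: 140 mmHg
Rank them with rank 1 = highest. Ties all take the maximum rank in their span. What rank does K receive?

Sorted (descending): 164, 163, 163, 160, 154, 140, 131, 109
The 2 values of 163 occupy positions 2–3 → each gets rank 3.
K has value 163 mmHg → rank 3.

3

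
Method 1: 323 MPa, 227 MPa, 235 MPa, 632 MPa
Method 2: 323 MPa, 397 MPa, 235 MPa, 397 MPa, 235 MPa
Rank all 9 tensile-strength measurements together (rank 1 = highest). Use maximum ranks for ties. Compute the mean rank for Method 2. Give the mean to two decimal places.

5.40

Sorted (descending): 632, 397, 397, 323, 323, 235, 235, 235, 227
The 2 values of 397 occupy positions 2–3 → each gets rank 3.
The 2 values of 323 occupy positions 4–5 → each gets rank 5.
The 3 values of 235 occupy positions 6–8 → each gets rank 8.
Method 2 values → pooled ranks: 323→5, 397→3, 235→8, 397→3, 235→8
Mean rank = (5 + 3 + 8 + 3 + 8) / 5 = 5.40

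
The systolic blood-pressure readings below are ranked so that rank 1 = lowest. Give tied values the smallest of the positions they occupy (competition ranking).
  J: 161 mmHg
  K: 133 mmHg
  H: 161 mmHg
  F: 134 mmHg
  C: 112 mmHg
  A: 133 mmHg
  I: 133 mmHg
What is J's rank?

Sorted (ascending): 112, 133, 133, 133, 134, 161, 161
The 3 values of 133 occupy positions 2–4 → each gets rank 2.
The 2 values of 161 occupy positions 6–7 → each gets rank 6.
J has value 161 mmHg → rank 6.

6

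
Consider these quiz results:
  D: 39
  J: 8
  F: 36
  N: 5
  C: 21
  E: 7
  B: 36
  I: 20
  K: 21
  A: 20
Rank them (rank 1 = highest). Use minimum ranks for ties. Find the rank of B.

2

Sorted (descending): 39, 36, 36, 21, 21, 20, 20, 8, 7, 5
The 2 values of 36 occupy positions 2–3 → each gets rank 2.
The 2 values of 21 occupy positions 4–5 → each gets rank 4.
The 2 values of 20 occupy positions 6–7 → each gets rank 6.
B has value 36 → rank 2.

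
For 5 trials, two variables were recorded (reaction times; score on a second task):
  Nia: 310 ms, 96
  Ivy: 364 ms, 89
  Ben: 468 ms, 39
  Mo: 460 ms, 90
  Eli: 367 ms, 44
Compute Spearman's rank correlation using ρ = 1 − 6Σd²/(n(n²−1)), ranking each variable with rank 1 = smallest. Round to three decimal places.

-0.700

Ranks of variable 1: 1, 2, 5, 4, 3
Ranks of variable 2: 5, 3, 1, 4, 2
d = r₁ − r₂: -4, -1, 4, 0, 1
d²: 16, 1, 16, 0, 1; Σd² = 34
ρ = 1 − 6·34/(5·24) = 1 − 204/120 = -0.700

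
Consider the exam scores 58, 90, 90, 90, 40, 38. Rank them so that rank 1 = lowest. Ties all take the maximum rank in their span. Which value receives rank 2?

Sorted (ascending): 38, 40, 58, 90, 90, 90
The 3 values of 90 occupy positions 4–6 → each gets rank 6.
Rank 2 → value 40.

40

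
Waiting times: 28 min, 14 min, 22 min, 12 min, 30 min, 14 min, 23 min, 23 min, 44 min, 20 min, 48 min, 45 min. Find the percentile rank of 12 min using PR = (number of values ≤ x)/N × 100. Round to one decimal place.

8.3

N = 12.
Strictly below 12: 0. Equal to 12: 1.
PR = 1/12 × 100 = 8.3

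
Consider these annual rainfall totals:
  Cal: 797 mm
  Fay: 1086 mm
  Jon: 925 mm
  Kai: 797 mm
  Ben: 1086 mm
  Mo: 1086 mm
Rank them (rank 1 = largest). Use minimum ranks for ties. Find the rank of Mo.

1

Sorted (descending): 1086, 1086, 1086, 925, 797, 797
The 3 values of 1086 occupy positions 1–3 → each gets rank 1.
The 2 values of 797 occupy positions 5–6 → each gets rank 5.
Mo has value 1086 mm → rank 1.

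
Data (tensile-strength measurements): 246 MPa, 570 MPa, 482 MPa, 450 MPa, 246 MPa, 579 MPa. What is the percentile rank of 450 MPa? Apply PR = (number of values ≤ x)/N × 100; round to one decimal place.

N = 6.
Strictly below 450: 2. Equal to 450: 1.
PR = 3/6 × 100 = 50.0

50.0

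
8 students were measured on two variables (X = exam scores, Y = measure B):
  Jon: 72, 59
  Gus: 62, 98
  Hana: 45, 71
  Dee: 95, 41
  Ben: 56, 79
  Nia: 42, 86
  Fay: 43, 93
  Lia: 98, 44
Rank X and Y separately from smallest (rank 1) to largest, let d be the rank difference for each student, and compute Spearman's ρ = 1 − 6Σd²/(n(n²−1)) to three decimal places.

-0.690

Ranks of variable 1: 6, 5, 3, 7, 4, 1, 2, 8
Ranks of variable 2: 3, 8, 4, 1, 5, 6, 7, 2
d = r₁ − r₂: 3, -3, -1, 6, -1, -5, -5, 6
d²: 9, 9, 1, 36, 1, 25, 25, 36; Σd² = 142
ρ = 1 − 6·142/(8·63) = 1 − 852/504 = -0.690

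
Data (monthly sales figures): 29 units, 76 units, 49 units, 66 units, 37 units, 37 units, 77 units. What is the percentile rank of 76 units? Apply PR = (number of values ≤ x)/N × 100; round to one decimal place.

85.7

N = 7.
Strictly below 76: 5. Equal to 76: 1.
PR = 6/7 × 100 = 85.7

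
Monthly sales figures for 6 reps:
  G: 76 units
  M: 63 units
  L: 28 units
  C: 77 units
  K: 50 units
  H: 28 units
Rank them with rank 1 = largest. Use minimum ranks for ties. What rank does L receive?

Sorted (descending): 77, 76, 63, 50, 28, 28
The 2 values of 28 occupy positions 5–6 → each gets rank 5.
L has value 28 units → rank 5.

5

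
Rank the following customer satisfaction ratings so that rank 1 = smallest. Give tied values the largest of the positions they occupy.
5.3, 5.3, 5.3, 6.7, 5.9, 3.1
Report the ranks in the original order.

4, 4, 4, 6, 5, 1

Sorted (ascending): 3.1, 5.3, 5.3, 5.3, 5.9, 6.7
The 3 values of 5.3 occupy positions 2–4 → each gets rank 4.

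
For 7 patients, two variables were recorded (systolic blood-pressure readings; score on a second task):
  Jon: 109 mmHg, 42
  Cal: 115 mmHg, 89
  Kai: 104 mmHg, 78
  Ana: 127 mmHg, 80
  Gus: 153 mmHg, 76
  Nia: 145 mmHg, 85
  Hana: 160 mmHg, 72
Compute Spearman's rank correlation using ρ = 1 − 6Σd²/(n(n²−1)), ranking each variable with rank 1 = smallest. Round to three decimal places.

-0.107

Ranks of variable 1: 2, 3, 1, 4, 6, 5, 7
Ranks of variable 2: 1, 7, 4, 5, 3, 6, 2
d = r₁ − r₂: 1, -4, -3, -1, 3, -1, 5
d²: 1, 16, 9, 1, 9, 1, 25; Σd² = 62
ρ = 1 − 6·62/(7·48) = 1 − 372/336 = -0.107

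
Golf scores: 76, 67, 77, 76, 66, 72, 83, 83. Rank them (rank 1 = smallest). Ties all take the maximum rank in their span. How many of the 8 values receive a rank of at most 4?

Sorted (ascending): 66, 67, 72, 76, 76, 77, 83, 83
The 2 values of 76 occupy positions 4–5 → each gets rank 5.
The 2 values of 83 occupy positions 7–8 → each gets rank 8.
Ranks ≤ 4: {1, 2, 3} → 3 values.

3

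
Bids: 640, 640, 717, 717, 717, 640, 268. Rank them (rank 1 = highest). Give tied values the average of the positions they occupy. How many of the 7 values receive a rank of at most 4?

3

Sorted (descending): 717, 717, 717, 640, 640, 640, 268
The 3 values of 717 occupy positions 1–3 → average rank 2.
The 3 values of 640 occupy positions 4–6 → average rank 5.
Ranks ≤ 4: {2, 2, 2} → 3 values.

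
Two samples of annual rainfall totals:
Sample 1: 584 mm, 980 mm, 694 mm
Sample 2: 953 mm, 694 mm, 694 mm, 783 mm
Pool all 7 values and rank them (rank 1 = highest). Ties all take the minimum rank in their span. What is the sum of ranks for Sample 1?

12

Sorted (descending): 980, 953, 783, 694, 694, 694, 584
The 3 values of 694 occupy positions 4–6 → each gets rank 4.
Sample 1 values → pooled ranks: 584→7, 980→1, 694→4
Rank sum = 7 + 1 + 4 = 12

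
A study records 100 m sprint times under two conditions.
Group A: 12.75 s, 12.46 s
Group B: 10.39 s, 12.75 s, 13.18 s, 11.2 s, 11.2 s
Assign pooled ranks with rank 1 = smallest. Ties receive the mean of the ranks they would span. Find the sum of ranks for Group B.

18.5

Sorted (ascending): 10.39, 11.2, 11.2, 12.46, 12.75, 12.75, 13.18
The 2 values of 11.2 occupy positions 2–3 → average rank (2+3)/2 = 2.5.
The 2 values of 12.75 occupy positions 5–6 → average rank (5+6)/2 = 5.5.
Group B values → pooled ranks: 10.39→1, 12.75→5.5, 13.18→7, 11.2→2.5, 11.2→2.5
Rank sum = 1 + 5.5 + 7 + 2.5 + 2.5 = 18.5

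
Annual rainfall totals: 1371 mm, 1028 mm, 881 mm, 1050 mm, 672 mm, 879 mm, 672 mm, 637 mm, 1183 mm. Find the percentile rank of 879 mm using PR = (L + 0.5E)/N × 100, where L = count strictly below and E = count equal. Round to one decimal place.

38.9

N = 9.
Strictly below 879: 3. Equal to 879: 1.
PR = (3 + 0.5·1)/9 × 100 = 38.9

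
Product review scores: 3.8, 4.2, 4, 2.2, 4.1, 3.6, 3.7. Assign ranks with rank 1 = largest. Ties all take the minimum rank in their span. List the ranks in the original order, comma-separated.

4, 1, 3, 7, 2, 6, 5

Sorted (descending): 4.2, 4.1, 4, 3.8, 3.7, 3.6, 2.2
No ties — each value takes its position as its rank.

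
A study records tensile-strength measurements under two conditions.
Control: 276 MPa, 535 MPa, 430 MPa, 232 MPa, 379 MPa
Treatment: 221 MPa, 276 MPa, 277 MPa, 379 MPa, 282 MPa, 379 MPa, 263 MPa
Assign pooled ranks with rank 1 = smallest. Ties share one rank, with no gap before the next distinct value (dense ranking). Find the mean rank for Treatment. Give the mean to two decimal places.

Sorted (ascending): 221, 232, 263, 276, 276, 277, 282, 379, 379, 379, 430, 535
The 2 values of 276 share dense rank 4.
The 3 values of 379 share dense rank 7.
Remaining distinct values take the next consecutive integers.
Treatment values → pooled ranks: 221→1, 276→4, 277→5, 379→7, 282→6, 379→7, 263→3
Mean rank = (1 + 4 + 5 + 7 + 6 + 7 + 3) / 7 = 4.71

4.71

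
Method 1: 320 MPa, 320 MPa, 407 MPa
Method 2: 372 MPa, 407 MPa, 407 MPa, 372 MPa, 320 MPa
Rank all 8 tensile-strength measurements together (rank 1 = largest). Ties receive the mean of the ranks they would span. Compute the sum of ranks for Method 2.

Sorted (descending): 407, 407, 407, 372, 372, 320, 320, 320
The 3 values of 407 occupy positions 1–3 → average rank 2.
The 2 values of 372 occupy positions 4–5 → average rank (4+5)/2 = 4.5.
The 3 values of 320 occupy positions 6–8 → average rank 7.
Method 2 values → pooled ranks: 372→4.5, 407→2, 407→2, 372→4.5, 320→7
Rank sum = 4.5 + 2 + 2 + 4.5 + 7 = 20

20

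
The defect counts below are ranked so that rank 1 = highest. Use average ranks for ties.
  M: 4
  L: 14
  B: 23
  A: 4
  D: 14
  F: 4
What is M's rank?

5

Sorted (descending): 23, 14, 14, 4, 4, 4
The 2 values of 14 occupy positions 2–3 → average rank (2+3)/2 = 2.5.
The 3 values of 4 occupy positions 4–6 → average rank 5.
M has value 4 → rank 5.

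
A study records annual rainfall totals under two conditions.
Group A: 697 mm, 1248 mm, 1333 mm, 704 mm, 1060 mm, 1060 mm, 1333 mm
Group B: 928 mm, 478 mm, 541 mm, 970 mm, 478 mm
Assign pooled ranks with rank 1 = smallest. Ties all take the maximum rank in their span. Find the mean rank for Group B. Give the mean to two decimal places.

4.00

Sorted (ascending): 478, 478, 541, 697, 704, 928, 970, 1060, 1060, 1248, 1333, 1333
The 2 values of 478 occupy positions 1–2 → each gets rank 2.
The 2 values of 1060 occupy positions 8–9 → each gets rank 9.
The 2 values of 1333 occupy positions 11–12 → each gets rank 12.
Group B values → pooled ranks: 928→6, 478→2, 541→3, 970→7, 478→2
Mean rank = (6 + 2 + 3 + 7 + 2) / 5 = 4.00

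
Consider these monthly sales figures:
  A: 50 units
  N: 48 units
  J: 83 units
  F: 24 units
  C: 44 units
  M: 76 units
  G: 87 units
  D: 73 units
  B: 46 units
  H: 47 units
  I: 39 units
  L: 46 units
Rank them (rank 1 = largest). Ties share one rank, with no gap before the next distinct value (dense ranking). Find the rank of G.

1

Sorted (descending): 87, 83, 76, 73, 50, 48, 47, 46, 46, 44, 39, 24
The 2 values of 46 share dense rank 8.
Remaining distinct values take the next consecutive integers.
G has value 87 units → rank 1.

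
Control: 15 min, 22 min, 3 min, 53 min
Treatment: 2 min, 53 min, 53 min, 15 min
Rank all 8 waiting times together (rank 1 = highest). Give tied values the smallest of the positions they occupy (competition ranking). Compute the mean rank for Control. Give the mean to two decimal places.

4.25

Sorted (descending): 53, 53, 53, 22, 15, 15, 3, 2
The 3 values of 53 occupy positions 1–3 → each gets rank 1.
The 2 values of 15 occupy positions 5–6 → each gets rank 5.
Control values → pooled ranks: 15→5, 22→4, 3→7, 53→1
Mean rank = (5 + 4 + 7 + 1) / 4 = 4.25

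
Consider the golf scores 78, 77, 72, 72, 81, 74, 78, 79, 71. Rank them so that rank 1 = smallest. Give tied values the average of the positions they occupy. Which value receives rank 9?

Sorted (ascending): 71, 72, 72, 74, 77, 78, 78, 79, 81
The 2 values of 72 occupy positions 2–3 → average rank (2+3)/2 = 2.5.
The 2 values of 78 occupy positions 6–7 → average rank (6+7)/2 = 6.5.
Rank 9 → value 81.

81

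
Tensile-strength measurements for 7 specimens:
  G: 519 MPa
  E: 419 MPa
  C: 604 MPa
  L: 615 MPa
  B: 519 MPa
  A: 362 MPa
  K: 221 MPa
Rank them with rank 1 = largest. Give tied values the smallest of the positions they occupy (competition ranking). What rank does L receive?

1

Sorted (descending): 615, 604, 519, 519, 419, 362, 221
The 2 values of 519 occupy positions 3–4 → each gets rank 3.
L has value 615 MPa → rank 1.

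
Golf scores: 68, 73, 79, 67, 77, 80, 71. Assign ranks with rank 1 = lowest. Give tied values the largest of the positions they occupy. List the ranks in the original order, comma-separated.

2, 4, 6, 1, 5, 7, 3

Sorted (ascending): 67, 68, 71, 73, 77, 79, 80
No ties — each value takes its position as its rank.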